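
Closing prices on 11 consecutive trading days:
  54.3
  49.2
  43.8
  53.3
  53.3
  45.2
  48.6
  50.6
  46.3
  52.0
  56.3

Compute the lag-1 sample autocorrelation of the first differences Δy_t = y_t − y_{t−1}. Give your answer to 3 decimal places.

First differences Δy: -5.1, -5.4, 9.5, 0.0, -8.1, 3.4, 2.0, -4.3, 5.7, 4.3
Mean of differences = 0.2000
Numerator Σ(Δy_t−Δȳ)(Δy_{t+1}−Δȳ) = -53.7000
Denominator Σ(Δy_t−Δȳ)² = 295.6600
r_1(Δy) = -53.7000 / 295.6600 = -0.182

-0.182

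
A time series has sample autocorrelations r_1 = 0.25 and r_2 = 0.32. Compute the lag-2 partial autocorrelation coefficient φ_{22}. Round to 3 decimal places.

0.275

φ_{22} = (r_2 − r_1²) / (1 − r_1²)
r_1² = (0.25)² = 0.0625
Numerator = 0.32 − 0.0625 = 0.2575; denominator = 1 − 0.0625 = 0.9375
φ_{22} = 0.2575 / 0.9375 = 0.275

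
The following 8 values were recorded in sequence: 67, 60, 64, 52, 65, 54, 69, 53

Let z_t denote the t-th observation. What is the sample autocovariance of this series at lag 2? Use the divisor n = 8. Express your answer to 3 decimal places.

Mean z̄ = (67 + 60 + 64 + 52 + 65 + 54 + 69 + 53)/8 = 60.5000
Σ_{t=1}^{6}(z_t−z̄)(z_{t+2}−z̄) = 185.0000
γ_2 = 185.0000 / 8 = 23.125

23.125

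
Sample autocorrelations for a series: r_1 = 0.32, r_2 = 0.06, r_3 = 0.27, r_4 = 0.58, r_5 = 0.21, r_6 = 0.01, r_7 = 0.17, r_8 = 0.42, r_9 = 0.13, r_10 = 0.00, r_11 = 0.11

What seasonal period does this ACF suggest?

The largest autocorrelation is r_4 = 0.58, with a weaker echo at lag 8 (0.42); the remaining lags stay at or below 0.32. The elevated value at lag 1 (0.32), dropping to 0.06 at lag 2, reflects decaying short-term dependence rather than seasonality.
The dominant spike at lag 4 indicates a seasonal period of 4.

4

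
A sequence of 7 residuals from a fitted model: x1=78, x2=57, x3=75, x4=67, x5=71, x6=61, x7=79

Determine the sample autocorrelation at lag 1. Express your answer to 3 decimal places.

-0.658

Mean x̄ = (78 + 57 + 75 + 67 + 71 + 61 + 79)/7 = 69.7143
Σ(x_t−x̄)(x_{t+1}−x̄) = (-105.3469) + (-67.2041) + (-14.3469) + (-3.4898) + (-11.2041) + (-80.9184) = -282.5102
Denominator Σ(x_t−x̄)² = 429.4286
r_1 = -282.5102 / 429.4286 = -0.658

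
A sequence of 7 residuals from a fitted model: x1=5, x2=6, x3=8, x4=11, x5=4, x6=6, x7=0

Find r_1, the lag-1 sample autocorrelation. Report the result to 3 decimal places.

0.019

Mean x̄ = (5 + 6 + 8 + 11 + 4 + 6 + 0)/7 = 5.7143
Deviations from mean: -0.7143, 0.2857, 2.2857, 5.2857, -1.7143, 0.2857, -5.7143
Numerator Σ_{t=1}^{6}(x_t−x̄)(x_{t+1}−x̄) = 1.3469
Denominator Σ(x_t−x̄)² = 69.4286
r_1 = 1.3469 / 69.4286 = 0.019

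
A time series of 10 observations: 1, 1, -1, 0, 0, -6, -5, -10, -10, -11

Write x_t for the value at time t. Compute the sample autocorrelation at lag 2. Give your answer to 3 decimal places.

Mean x̄ = (1 + 1 − 1 + 0 + 0 − 6 − 5 − 10 − 10 − 11)/10 = -4.1000
Numerator Σ_{t=1}^{8}(x_t−x̄)(x_{t+2}−x̄) = 95.1800
Denominator Σ(x_t−x̄)² = 216.9000
r_2 = 95.1800 / 216.9000 = 0.439

0.439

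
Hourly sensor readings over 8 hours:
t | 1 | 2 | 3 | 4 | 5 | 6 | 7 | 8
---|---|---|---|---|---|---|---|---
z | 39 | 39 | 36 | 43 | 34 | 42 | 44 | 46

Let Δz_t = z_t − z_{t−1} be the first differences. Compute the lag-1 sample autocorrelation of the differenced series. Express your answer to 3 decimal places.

-0.696

First differences Δz: 0, -3, 7, -9, 8, 2, 2
Mean of differences = 1.0000
Numerator Σ(Δz_t−Δz̄)(Δz_{t+1}−Δz̄) = -142.0000
Denominator Σ(Δz_t−Δz̄)² = 204.0000
r_1(Δz) = -142.0000 / 204.0000 = -0.696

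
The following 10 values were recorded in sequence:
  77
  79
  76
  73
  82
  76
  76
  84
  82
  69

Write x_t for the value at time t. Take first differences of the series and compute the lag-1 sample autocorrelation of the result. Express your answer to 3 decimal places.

First differences Δx: 2, -3, -3, 9, -6, 0, 8, -2, -13
Mean of differences = -0.8889
Numerator Σ(Δx_t−Δx̄)(Δx_{t+1}−Δx̄) = -66.1235
Denominator Σ(Δx_t−Δx̄)² = 368.8889
r_1(Δx) = -66.1235 / 368.8889 = -0.179

-0.179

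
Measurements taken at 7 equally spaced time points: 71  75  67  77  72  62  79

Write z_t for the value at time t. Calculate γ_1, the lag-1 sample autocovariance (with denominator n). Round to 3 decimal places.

-16.289

Mean z̄ = (71 + 75 + 67 + 77 + 72 + 62 + 79)/7 = 71.8571
Deviations: -0.8571, 3.1429, -4.8571, 5.1429, 0.1429, -9.8571, 7.1429
Σ_{t=1}^{6}(z_t−z̄)(z_{t+1}−z̄) = -114.0204
γ_1 = -114.0204 / 7 = -16.289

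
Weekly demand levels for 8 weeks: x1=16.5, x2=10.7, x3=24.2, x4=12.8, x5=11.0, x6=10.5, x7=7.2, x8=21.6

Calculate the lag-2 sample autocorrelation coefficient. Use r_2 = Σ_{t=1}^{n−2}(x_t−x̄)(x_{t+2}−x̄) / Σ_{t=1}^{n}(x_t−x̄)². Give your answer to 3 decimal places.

Mean x̄ = (16.5 + 10.7 + 24.2 + 12.8 + 11.0 + 10.5 + 7.2 + 21.6)/8 = 14.3125
Numerator Σ_{t=1}^{6}(x_t−x̄)(x_{t+2}−x̄) = -4.1166
Denominator Σ(x_t−x̄)² = 247.0888
r_2 = -4.1166 / 247.0888 = -0.017

-0.017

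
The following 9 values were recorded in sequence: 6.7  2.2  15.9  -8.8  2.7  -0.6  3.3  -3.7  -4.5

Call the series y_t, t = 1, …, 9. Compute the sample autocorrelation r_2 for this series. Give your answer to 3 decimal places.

Mean ȳ = (6.7 + 2.2 + 15.9 − 8.8 + 2.7 − 0.6 + 3.3 − 3.7 − 4.5)/9 = 1.4667
Numerator Σ_{t=1}^{7}(y_t−ȳ)(y_{t+2}−ȳ) = 109.0244
Denominator Σ(y_t−ȳ)² = 413.1000
r_2 = 109.0244 / 413.1000 = 0.264

0.264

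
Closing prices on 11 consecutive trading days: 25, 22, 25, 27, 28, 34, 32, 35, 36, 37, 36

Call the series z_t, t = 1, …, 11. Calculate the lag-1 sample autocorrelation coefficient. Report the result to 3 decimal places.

0.765

Mean z̄ = (25 + 22 + 25 + 27 + 28 + 34 + 32 + 35 + 36 + 37 + 36)/11 = 30.6364
Numerator Σ_{t=1}^{10}(z_t−z̄)(z_{t+1}−z̄) = 220.7769
Denominator Σ(z_t−z̄)² = 288.5455
r_1 = 220.7769 / 288.5455 = 0.765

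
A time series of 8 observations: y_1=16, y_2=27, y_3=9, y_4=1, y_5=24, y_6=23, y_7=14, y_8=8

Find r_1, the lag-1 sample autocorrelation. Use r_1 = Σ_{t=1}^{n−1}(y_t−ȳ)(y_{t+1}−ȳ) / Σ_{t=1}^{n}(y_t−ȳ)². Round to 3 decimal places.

Mean ȳ = (16 + 27 + 9 + 1 + 24 + 23 + 14 + 8)/8 = 15.2500
Numerator Σ_{t=1}^{7}(y_t−ȳ)(y_{t+1}−ȳ) = -33.0625
Denominator Σ(y_t−ȳ)² = 571.5000
r_1 = -33.0625 / 571.5000 = -0.058

-0.058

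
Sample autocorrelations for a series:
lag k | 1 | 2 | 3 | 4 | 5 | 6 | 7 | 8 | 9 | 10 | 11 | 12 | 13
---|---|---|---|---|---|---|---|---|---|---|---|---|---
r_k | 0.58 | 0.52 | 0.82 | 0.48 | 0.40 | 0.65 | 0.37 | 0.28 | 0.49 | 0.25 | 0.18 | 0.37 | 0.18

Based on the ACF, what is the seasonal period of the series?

The largest autocorrelation is r_3 = 0.82, with a weaker echo at lag 6 (0.65); the remaining lags stay at or below 0.58. The elevated value at lag 1 (0.58), dropping to 0.52 at lag 2, reflects decaying short-term dependence rather than seasonality.
The dominant spike at lag 3 indicates a seasonal period of 3.

3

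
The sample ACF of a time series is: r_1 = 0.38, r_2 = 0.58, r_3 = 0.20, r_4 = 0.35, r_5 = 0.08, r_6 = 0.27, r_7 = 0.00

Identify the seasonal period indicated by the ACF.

2

The largest autocorrelation is r_2 = 0.58; the remaining lags stay at or below 0.38.
The dominant spike at lag 2 indicates a seasonal period of 2.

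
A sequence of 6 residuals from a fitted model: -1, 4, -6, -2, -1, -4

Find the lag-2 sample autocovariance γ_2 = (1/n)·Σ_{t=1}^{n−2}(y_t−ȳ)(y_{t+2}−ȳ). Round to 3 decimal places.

-1.148

Mean ȳ = (-1 + 4 − 6 − 2 − 1 − 4)/6 = -1.6667
Deviations: 0.6667, 5.6667, -4.3333, -0.3333, 0.6667, -2.3333
Σ_{t=1}^{4}(y_t−ȳ)(y_{t+2}−ȳ) = -6.8889
γ_2 = -6.8889 / 6 = -1.148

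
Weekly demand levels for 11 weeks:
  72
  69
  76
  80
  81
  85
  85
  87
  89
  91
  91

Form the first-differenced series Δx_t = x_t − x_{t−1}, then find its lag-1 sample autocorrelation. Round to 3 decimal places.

First differences Δx: -3, 7, 4, 1, 4, 0, 2, 2, 2, 0
Mean of differences = 1.9000
Numerator Σ(Δx_t−Δx̄)(Δx_{t+1}−Δx̄) = -22.4100
Denominator Σ(Δx_t−Δx̄)² = 66.9000
r_1(Δx) = -22.4100 / 66.9000 = -0.335

-0.335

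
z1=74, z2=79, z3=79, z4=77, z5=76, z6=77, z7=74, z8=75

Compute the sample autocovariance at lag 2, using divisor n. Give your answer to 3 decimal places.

-0.645

Mean z̄ = (74 + 79 + 79 + 77 + 76 + 77 + 74 + 75)/8 = 76.3750
Σ_{t=1}^{6}(z_t−z̄)(z_{t+2}−z̄) = -5.1563
γ_2 = -5.1563 / 8 = -0.645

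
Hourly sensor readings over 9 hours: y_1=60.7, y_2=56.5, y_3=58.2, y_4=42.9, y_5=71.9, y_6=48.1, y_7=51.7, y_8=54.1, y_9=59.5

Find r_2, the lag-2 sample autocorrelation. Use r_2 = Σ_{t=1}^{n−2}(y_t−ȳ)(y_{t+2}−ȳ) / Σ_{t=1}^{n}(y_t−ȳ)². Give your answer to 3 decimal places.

0.134

Mean ȳ = (60.7 + 56.5 + 58.2 + 42.9 + 71.9 + 48.1 + 51.7 + 54.1 + 59.5)/9 = 55.9556
Σ(y_t−ȳ)(y_{t+2}−ȳ) = (10.6486) + (-7.1080) + (35.7864) + (102.5586) + (-67.8525) + (14.5764) + (-15.0836) = 73.5260
Denominator Σ(y_t−ȳ)² = 548.3422
r_2 = 73.5260 / 548.3422 = 0.134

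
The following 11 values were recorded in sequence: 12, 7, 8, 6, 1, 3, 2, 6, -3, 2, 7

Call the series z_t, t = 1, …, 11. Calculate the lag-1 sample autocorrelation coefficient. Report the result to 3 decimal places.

Mean z̄ = (12 + 7 + 8 + 6 + 1 + 3 + 2 + 6 − 3 + 2 + 7)/11 = 4.6364
Numerator Σ_{t=1}^{10}(z_t−z̄)(z_{t+1}−z̄) = 35.1405
Denominator Σ(z_t−z̄)² = 168.5455
r_1 = 35.1405 / 168.5455 = 0.208

0.208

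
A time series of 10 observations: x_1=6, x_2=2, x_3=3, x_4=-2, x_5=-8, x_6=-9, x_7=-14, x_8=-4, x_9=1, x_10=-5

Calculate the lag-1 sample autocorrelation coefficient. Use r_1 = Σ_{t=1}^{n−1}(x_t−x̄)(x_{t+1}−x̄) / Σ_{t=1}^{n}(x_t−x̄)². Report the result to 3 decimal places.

Mean x̄ = (6 + 2 + 3 − 2 − 8 − 9 − 14 − 4 + 1 − 5)/10 = -3.0000
Numerator Σ_{t=1}^{9}(x_t−x̄)(x_{t+1}−x̄) = 171.0000
Denominator Σ(x_t−x̄)² = 346.0000
r_1 = 171.0000 / 346.0000 = 0.494

0.494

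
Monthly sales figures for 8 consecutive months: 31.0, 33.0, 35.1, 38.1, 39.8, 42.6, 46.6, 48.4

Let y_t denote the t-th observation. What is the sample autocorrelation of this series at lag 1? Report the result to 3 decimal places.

0.638

Mean ȳ = (31.0 + 33.0 + 35.1 + 38.1 + 39.8 + 42.6 + 46.6 + 48.4)/8 = 39.3250
Deviations from mean: -8.3250, -6.3250, -4.2250, -1.2250, 0.4750, 3.2750, 7.2750, 9.0750
Σ(y_t−ȳ)(y_{t+1}−ȳ) = (52.6556) + (26.7231) + (5.1756) + (-0.5819) + (1.5556) + (23.8256) + (66.0206) = 175.3744
Denominator Σ(y_t−ȳ)² = 274.8950
r_1 = 175.3744 / 274.8950 = 0.638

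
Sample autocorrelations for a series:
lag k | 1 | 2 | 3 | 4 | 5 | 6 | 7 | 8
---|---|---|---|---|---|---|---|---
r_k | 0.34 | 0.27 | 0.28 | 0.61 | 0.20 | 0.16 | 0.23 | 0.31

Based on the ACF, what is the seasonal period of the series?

The largest autocorrelation is r_4 = 0.61; the remaining lags stay at or below 0.34. The elevated value at lag 1 (0.34), dropping to 0.27 at lag 2, reflects decaying short-term dependence rather than seasonality.
The dominant spike at lag 4 indicates a seasonal period of 4.

4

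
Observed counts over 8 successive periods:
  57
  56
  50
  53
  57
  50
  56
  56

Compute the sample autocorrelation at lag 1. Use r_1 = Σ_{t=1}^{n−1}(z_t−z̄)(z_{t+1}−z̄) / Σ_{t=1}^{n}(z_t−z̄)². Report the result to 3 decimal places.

Mean z̄ = (57 + 56 + 50 + 53 + 57 + 50 + 56 + 56)/8 = 54.3750
Deviations from mean: 2.6250, 1.6250, -4.3750, -1.3750, 2.6250, -4.3750, 1.6250, 1.6250
Σ(z_t−z̄)(z_{t+1}−z̄) = (4.2656) + (-7.1094) + (6.0156) + (-3.6094) + (-11.4844) + (-7.1094) + (2.6406) = -16.3906
Denominator Σ(z_t−z̄)² = 61.8750
r_1 = -16.3906 / 61.8750 = -0.265

-0.265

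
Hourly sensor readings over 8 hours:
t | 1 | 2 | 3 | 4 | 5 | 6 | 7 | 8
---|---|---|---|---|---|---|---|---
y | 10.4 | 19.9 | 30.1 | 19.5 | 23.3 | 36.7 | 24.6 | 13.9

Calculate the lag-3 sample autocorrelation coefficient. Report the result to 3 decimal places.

Mean ȳ = (10.4 + 19.9 + 30.1 + 19.5 + 23.3 + 36.7 + 24.6 + 13.9)/8 = 22.3000
Deviations from mean: -11.9000, -2.4000, 7.8000, -2.8000, 1.0000, 14.4000, 2.3000, -8.4000
Numerator Σ_{t=1}^{5}(y_t−ȳ)(y_{t+3}−ȳ) = 128.4000
Denominator Σ(y_t−ȳ)² = 500.2600
r_3 = 128.4000 / 500.2600 = 0.257

0.257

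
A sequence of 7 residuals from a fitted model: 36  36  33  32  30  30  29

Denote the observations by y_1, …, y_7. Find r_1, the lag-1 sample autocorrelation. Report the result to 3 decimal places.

Mean ȳ = (36 + 36 + 33 + 32 + 30 + 30 + 29)/7 = 32.2857
Deviations from mean: 3.7143, 3.7143, 0.7143, -0.2857, -2.2857, -2.2857, -3.2857
Numerator Σ_{t=1}^{6}(y_t−ȳ)(y_{t+1}−ȳ) = 29.6327
Denominator Σ(y_t−ȳ)² = 49.4286
r_1 = 29.6327 / 49.4286 = 0.600

0.600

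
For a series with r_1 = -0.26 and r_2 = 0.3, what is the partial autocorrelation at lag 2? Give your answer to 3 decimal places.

φ_{22} = (r_2 − r_1²) / (1 − r_1²)
r_1² = (-0.26)² = 0.0676
Numerator = 0.3 − 0.0676 = 0.2324; denominator = 1 − 0.0676 = 0.9324
φ_{22} = 0.2324 / 0.9324 = 0.249

0.249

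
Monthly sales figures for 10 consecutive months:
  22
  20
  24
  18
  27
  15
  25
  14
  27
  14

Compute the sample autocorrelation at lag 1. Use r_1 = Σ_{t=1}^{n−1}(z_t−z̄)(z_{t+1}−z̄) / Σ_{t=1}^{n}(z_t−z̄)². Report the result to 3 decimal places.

-0.842

Mean z̄ = (22 + 20 + 24 + 18 + 27 + 15 + 25 + 14 + 27 + 14)/10 = 20.6000
Numerator Σ_{t=1}^{9}(z_t−z̄)(z_{t+1}−z̄) = -202.3600
Denominator Σ(z_t−z̄)² = 240.4000
r_1 = -202.3600 / 240.4000 = -0.842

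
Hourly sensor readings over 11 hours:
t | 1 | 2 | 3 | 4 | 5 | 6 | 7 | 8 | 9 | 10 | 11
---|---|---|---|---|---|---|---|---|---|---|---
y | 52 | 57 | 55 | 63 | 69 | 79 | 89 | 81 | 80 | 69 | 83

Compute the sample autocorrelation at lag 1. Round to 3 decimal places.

Mean ȳ = (52 + 57 + 55 + 63 + 69 + 79 + 89 + 81 + 80 + 69 + 83)/11 = 70.6364
Numerator Σ_{t=1}^{10}(y_t−ȳ)(y_{t+1}−ȳ) = 990.9587
Denominator Σ(y_t−ȳ)² = 1596.5455
r_1 = 990.9587 / 1596.5455 = 0.621

0.621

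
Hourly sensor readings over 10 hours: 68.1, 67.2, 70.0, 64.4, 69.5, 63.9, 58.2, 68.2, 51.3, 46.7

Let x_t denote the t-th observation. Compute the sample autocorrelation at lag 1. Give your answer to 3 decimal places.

0.302

Mean x̄ = (68.1 + 67.2 + 70.0 + 64.4 + 69.5 + 63.9 + 58.2 + 68.2 + 51.3 + 46.7)/10 = 62.7500
Numerator Σ_{t=1}^{9}(x_t−x̄)(x_{t+1}−x̄) = 178.2725
Denominator Σ(x_t−x̄)² = 589.7050
r_1 = 178.2725 / 589.7050 = 0.302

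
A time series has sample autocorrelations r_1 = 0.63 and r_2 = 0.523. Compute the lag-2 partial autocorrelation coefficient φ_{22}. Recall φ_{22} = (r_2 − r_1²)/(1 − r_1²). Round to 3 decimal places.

0.209

φ_{22} = (r_2 − r_1²) / (1 − r_1²)
r_1² = (0.63)² = 0.3969
Numerator = 0.523 − 0.3969 = 0.1261; denominator = 1 − 0.3969 = 0.6031
φ_{22} = 0.1261 / 0.6031 = 0.209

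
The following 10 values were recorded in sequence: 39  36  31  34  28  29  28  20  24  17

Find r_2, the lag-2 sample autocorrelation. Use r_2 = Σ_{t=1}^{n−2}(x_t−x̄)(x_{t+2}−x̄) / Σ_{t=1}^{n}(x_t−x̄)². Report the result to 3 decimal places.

0.385

Mean x̄ = (39 + 36 + 31 + 34 + 28 + 29 + 28 + 20 + 24 + 17)/10 = 28.6000
Numerator Σ_{t=1}^{8}(x_t−x̄)(x_{t+2}−x̄) = 165.0800
Denominator Σ(x_t−x̄)² = 428.4000
r_2 = 165.0800 / 428.4000 = 0.385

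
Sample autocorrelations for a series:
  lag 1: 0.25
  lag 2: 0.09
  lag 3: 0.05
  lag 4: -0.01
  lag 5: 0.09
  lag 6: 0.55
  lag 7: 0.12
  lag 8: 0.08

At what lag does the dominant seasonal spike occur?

6

The largest autocorrelation is r_6 = 0.55; the remaining lags stay at or below 0.25. The elevated value at lag 1 (0.25), dropping to 0.09 at lag 2, reflects decaying short-term dependence rather than seasonality.
The dominant spike at lag 6 indicates a seasonal period of 6.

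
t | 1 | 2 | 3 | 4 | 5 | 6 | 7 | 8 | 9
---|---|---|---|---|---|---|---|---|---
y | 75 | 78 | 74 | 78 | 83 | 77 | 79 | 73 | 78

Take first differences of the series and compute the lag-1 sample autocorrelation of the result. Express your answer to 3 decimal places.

-0.544

First differences Δy: 3, -4, 4, 5, -6, 2, -6, 5
Mean of differences = 0.3750
Numerator Σ(Δy_t−Δȳ)(Δy_{t+1}−Δȳ) = -90.2656
Denominator Σ(Δy_t−Δȳ)² = 165.8750
r_1(Δy) = -90.2656 / 165.8750 = -0.544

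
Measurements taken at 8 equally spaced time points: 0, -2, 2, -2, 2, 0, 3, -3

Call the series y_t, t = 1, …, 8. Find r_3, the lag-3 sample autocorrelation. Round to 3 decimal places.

Mean ȳ = (0 − 2 + 2 − 2 + 2 + 0 + 3 − 3)/8 = 0.0000
Σ(y_t−ȳ)(y_{t+3}−ȳ) = (0.0000) + (-4.0000) + (0.0000) + (-6.0000) + (-6.0000) = -16.0000
Denominator Σ(y_t−ȳ)² = 34.0000
r_3 = -16.0000 / 34.0000 = -0.471

-0.471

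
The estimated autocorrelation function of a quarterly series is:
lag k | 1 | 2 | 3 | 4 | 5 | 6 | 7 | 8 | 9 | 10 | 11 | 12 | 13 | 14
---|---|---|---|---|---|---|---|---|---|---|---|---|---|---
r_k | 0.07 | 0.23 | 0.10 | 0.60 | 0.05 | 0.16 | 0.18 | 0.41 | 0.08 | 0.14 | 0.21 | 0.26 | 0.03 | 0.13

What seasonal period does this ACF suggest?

4

The largest autocorrelation is r_4 = 0.60, with weaker echoes at lags 8 (0.41) and 12 (0.26); the remaining lags stay at or below 0.23.
The dominant spike at lag 4 indicates a seasonal period of 4.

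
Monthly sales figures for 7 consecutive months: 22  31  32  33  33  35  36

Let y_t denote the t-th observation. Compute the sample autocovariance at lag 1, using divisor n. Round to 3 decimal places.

Mean ȳ = (22 + 31 + 32 + 33 + 33 + 35 + 36)/7 = 31.7143
Deviations: -9.7143, -0.7143, 0.2857, 1.2857, 1.2857, 3.2857, 4.2857
Σ_{t=1}^{6}(y_t−ȳ)(y_{t+1}−ȳ) = 27.0612
γ_1 = 27.0612 / 7 = 3.866

3.866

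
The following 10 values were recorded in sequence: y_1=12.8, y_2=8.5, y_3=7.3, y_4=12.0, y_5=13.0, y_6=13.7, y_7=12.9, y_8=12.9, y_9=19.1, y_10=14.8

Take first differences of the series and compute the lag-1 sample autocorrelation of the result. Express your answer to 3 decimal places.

First differences Δy: -4.3, -1.2, 4.7, 1.0, 0.7, -0.8, 0.0, 6.2, -4.3
Mean of differences = 0.2222
Numerator Σ(Δy_t−Δȳ)(Δy_{t+1}−Δȳ) = -24.7049
Denominator Σ(Δy_t−Δȳ)² = 100.6356
r_1(Δy) = -24.7049 / 100.6356 = -0.245

-0.245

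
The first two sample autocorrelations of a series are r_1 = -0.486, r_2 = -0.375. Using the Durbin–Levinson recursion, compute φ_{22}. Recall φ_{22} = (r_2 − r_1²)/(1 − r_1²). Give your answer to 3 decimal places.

φ_{22} = (r_2 − r_1²) / (1 − r_1²)
r_1² = (-0.486)² = 0.236196
Numerator = -0.375 − 0.2362 = -0.6112; denominator = 1 − 0.2362 = 0.7638
φ_{22} = -0.6112 / 0.7638 = -0.800

-0.800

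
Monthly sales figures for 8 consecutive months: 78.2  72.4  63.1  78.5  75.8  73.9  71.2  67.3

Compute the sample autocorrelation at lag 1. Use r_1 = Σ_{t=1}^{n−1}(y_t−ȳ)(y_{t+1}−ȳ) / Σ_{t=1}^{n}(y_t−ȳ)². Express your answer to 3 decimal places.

Mean ȳ = (78.2 + 72.4 + 63.1 + 78.5 + 75.8 + 73.9 + 71.2 + 67.3)/8 = 72.5500
Deviations from mean: 5.6500, -0.1500, -9.4500, 5.9500, 3.2500, 1.3500, -1.3500, -5.2500
Σ(y_t−ȳ)(y_{t+1}−ȳ) = (-0.8475) + (1.4175) + (-56.2275) + (19.3375) + (4.3875) + (-1.8225) + (7.0875) = -26.6675
Denominator Σ(y_t−ȳ)² = 198.4200
r_1 = -26.6675 / 198.4200 = -0.134

-0.134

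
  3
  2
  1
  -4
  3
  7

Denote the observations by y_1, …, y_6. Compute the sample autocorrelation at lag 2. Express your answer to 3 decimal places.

-0.500

Mean ȳ = (3 + 2 + 1 − 4 + 3 + 7)/6 = 2.0000
Deviations from mean: 1.0000, 0.0000, -1.0000, -6.0000, 1.0000, 5.0000
Σ(y_t−ȳ)(y_{t+2}−ȳ) = (-1.0000) + (0.0000) + (-1.0000) + (-30.0000) = -32.0000
Denominator Σ(y_t−ȳ)² = 64.0000
r_2 = -32.0000 / 64.0000 = -0.500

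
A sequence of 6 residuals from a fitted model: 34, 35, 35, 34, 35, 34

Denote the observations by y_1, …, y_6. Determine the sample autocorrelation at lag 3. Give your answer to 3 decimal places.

0.167

Mean ȳ = (34 + 35 + 35 + 34 + 35 + 34)/6 = 34.5000
Deviations from mean: -0.5000, 0.5000, 0.5000, -0.5000, 0.5000, -0.5000
Σ(y_t−ȳ)(y_{t+3}−ȳ) = (0.2500) + (0.2500) + (-0.2500) = 0.2500
Denominator Σ(y_t−ȳ)² = 1.5000
r_3 = 0.2500 / 1.5000 = 0.167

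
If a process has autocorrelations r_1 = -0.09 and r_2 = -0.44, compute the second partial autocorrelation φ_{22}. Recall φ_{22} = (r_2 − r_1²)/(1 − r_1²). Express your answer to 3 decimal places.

φ_{22} = (r_2 − r_1²) / (1 − r_1²)
r_1² = (-0.09)² = 0.0081
Numerator = -0.44 − 0.0081 = -0.4481; denominator = 1 − 0.0081 = 0.9919
φ_{22} = -0.4481 / 0.9919 = -0.452

-0.452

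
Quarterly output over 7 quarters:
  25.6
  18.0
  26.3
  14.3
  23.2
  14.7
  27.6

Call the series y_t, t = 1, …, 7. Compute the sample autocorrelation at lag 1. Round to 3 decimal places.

Mean ȳ = (25.6 + 18.0 + 26.3 + 14.3 + 23.2 + 14.7 + 27.6)/7 = 21.3857
Deviations from mean: 4.2143, -3.3857, 4.9143, -7.0857, 1.8143, -6.6857, 6.2143
Σ(y_t−ȳ)(y_{t+1}−ȳ) = (-14.2684) + (-16.6384) + (-34.8212) + (-12.8555) + (-12.1298) + (-41.5469) = -132.2602
Denominator Σ(y_t−ȳ)² = 190.1886
r_1 = -132.2602 / 190.1886 = -0.695

-0.695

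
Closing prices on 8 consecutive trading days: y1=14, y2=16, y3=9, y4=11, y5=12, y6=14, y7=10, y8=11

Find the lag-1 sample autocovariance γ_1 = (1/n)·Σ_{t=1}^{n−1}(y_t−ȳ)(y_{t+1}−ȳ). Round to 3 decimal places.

-0.377

Mean ȳ = (14 + 16 + 9 + 11 + 12 + 14 + 10 + 11)/8 = 12.1250
Σ_{t=1}^{7}(y_t−ȳ)(y_{t+1}−ȳ) = -3.0156
γ_1 = -3.0156 / 8 = -0.377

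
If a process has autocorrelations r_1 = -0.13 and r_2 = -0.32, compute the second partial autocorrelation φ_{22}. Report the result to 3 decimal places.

φ_{22} = (r_2 − r_1²) / (1 − r_1²)
r_1² = (-0.13)² = 0.0169
Numerator = -0.32 − 0.0169 = -0.3369; denominator = 1 − 0.0169 = 0.9831
φ_{22} = -0.3369 / 0.9831 = -0.343

-0.343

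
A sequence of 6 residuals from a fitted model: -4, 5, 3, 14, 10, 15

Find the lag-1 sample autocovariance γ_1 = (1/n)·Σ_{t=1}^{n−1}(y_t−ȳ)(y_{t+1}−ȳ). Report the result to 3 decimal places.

7.718

Mean ȳ = (-4 + 5 + 3 + 14 + 10 + 15)/6 = 7.1667
Σ_{t=1}^{5}(y_t−ȳ)(y_{t+1}−ȳ) = 46.3056
γ_1 = 46.3056 / 6 = 7.718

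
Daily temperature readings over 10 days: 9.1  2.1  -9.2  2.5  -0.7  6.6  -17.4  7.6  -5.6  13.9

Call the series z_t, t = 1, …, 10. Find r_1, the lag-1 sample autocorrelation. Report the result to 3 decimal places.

-0.482

Mean z̄ = (9.1 + 2.1 − 9.2 + 2.5 − 0.7 + 6.6 − 17.4 + 7.6 − 5.6 + 13.9)/10 = 0.8900
Numerator Σ_{t=1}^{9}(z_t−z̄)(z_{t+1}−z̄) = -385.3031
Denominator Σ(z_t−z̄)² = 799.3290
r_1 = -385.3031 / 799.3290 = -0.482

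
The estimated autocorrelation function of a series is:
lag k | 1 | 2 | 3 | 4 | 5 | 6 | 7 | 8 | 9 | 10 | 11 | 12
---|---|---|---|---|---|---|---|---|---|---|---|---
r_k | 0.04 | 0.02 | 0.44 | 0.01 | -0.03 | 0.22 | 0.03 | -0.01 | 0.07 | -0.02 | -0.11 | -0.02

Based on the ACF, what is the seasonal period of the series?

The largest autocorrelation is r_3 = 0.44, with a weaker echo at lag 6 (0.22); the remaining lags stay at or below 0.07.
The dominant spike at lag 3 indicates a seasonal period of 3.

3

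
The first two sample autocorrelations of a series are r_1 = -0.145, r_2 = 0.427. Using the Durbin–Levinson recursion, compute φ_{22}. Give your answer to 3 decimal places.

φ_{22} = (r_2 − r_1²) / (1 − r_1²)
r_1² = (-0.145)² = 0.021025
Numerator = 0.427 − 0.0210 = 0.4060; denominator = 1 − 0.0210 = 0.9790
φ_{22} = 0.4060 / 0.9790 = 0.415

0.415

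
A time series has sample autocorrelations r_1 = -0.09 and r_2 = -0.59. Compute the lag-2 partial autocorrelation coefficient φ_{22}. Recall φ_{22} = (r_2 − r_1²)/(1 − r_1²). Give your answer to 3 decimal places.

φ_{22} = (r_2 − r_1²) / (1 − r_1²)
r_1² = (-0.09)² = 0.0081
Numerator = -0.59 − 0.0081 = -0.5981; denominator = 1 − 0.0081 = 0.9919
φ_{22} = -0.5981 / 0.9919 = -0.603

-0.603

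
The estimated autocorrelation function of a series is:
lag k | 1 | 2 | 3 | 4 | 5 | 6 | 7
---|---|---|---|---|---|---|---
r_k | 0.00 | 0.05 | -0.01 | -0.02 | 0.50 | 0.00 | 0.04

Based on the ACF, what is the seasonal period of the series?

The largest autocorrelation is r_5 = 0.50; the remaining lags stay at or below 0.05.
The dominant spike at lag 5 indicates a seasonal period of 5.

5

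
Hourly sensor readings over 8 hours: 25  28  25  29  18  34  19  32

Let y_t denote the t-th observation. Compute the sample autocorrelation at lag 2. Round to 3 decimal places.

Mean ȳ = (25 + 28 + 25 + 29 + 18 + 34 + 19 + 32)/8 = 26.2500
Deviations from mean: -1.2500, 1.7500, -1.2500, 2.7500, -8.2500, 7.7500, -7.2500, 5.7500
Σ(y_t−ȳ)(y_{t+2}−ȳ) = (1.5625) + (4.8125) + (10.3125) + (21.3125) + (59.8125) + (44.5625) = 142.3750
Denominator Σ(y_t−ȳ)² = 227.5000
r_2 = 142.3750 / 227.5000 = 0.626

0.626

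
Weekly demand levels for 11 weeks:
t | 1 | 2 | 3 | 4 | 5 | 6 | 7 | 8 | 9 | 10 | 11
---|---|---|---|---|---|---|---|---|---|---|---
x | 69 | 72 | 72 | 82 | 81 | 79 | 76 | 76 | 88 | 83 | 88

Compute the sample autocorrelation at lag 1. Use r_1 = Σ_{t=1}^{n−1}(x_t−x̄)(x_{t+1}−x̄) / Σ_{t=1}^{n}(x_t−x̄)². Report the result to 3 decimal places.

0.387

Mean x̄ = (69 + 72 + 72 + 82 + 81 + 79 + 76 + 76 + 88 + 83 + 88)/11 = 78.7273
Numerator Σ_{t=1}^{10}(x_t−x̄)(x_{t+1}−x̄) = 157.3802
Denominator Σ(x_t−x̄)² = 406.1818
r_1 = 157.3802 / 406.1818 = 0.387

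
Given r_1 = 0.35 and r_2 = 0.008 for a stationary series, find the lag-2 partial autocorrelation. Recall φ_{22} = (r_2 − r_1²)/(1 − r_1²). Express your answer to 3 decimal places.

-0.130

φ_{22} = (r_2 − r_1²) / (1 − r_1²)
r_1² = (0.35)² = 0.1225
Numerator = 0.008 − 0.1225 = -0.1145; denominator = 1 − 0.1225 = 0.8775
φ_{22} = -0.1145 / 0.8775 = -0.130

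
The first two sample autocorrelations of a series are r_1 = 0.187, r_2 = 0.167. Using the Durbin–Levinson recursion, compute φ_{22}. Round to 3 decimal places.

φ_{22} = (r_2 − r_1²) / (1 − r_1²)
r_1² = (0.187)² = 0.034969
Numerator = 0.167 − 0.0350 = 0.1320; denominator = 1 − 0.0350 = 0.9650
φ_{22} = 0.1320 / 0.9650 = 0.137

0.137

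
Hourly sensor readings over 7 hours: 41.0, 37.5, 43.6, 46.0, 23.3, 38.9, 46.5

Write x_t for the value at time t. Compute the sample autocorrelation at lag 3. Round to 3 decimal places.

0.225

Mean x̄ = (41.0 + 37.5 + 43.6 + 46.0 + 23.3 + 38.9 + 46.5)/7 = 39.5429
Deviations from mean: 1.4571, -2.0429, 4.0571, 6.4571, -16.2429, -0.6429, 6.9571
Numerator Σ_{t=1}^{4}(x_t−x̄)(x_{t+3}−x̄) = 84.9059
Denominator Σ(x_t−x̄)² = 377.0971
r_3 = 84.9059 / 377.0971 = 0.225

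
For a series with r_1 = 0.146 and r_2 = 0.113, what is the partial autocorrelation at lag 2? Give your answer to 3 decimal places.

0.094

φ_{22} = (r_2 − r_1²) / (1 − r_1²)
r_1² = (0.146)² = 0.021316
Numerator = 0.113 − 0.0213 = 0.0917; denominator = 1 − 0.0213 = 0.9787
φ_{22} = 0.0917 / 0.9787 = 0.094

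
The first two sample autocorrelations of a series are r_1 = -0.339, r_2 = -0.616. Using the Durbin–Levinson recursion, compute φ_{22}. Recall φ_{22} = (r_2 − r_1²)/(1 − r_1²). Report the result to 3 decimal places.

φ_{22} = (r_2 − r_1²) / (1 − r_1²)
r_1² = (-0.339)² = 0.114921
Numerator = -0.616 − 0.1149 = -0.7309; denominator = 1 − 0.1149 = 0.8851
φ_{22} = -0.7309 / 0.8851 = -0.826

-0.826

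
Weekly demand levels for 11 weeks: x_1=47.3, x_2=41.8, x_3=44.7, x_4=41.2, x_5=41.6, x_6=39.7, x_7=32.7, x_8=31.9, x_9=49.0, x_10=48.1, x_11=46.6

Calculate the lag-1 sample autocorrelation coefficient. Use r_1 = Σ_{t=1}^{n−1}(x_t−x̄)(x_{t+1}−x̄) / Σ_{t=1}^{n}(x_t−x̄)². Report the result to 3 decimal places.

Mean x̄ = (47.3 + 41.8 + 44.7 + 41.2 + 41.6 + 39.7 + 32.7 + 31.9 + 49.0 + 48.1 + 46.6)/11 = 42.2364
Numerator Σ_{t=1}^{10}(x_t−x̄)(x_{t+1}−x̄) = 114.5296
Denominator Σ(x_t−x̄)² = 336.7655
r_1 = 114.5296 / 336.7655 = 0.340

0.340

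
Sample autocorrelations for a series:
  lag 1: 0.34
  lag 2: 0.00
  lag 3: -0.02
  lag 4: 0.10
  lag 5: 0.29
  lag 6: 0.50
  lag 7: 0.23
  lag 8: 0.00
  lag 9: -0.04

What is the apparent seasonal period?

6

The largest autocorrelation is r_6 = 0.50; the remaining lags stay at or below 0.34. The elevated value at lag 1 (0.34), dropping to 0.00 at lag 2, reflects decaying short-term dependence rather than seasonality.
The dominant spike at lag 6 indicates a seasonal period of 6.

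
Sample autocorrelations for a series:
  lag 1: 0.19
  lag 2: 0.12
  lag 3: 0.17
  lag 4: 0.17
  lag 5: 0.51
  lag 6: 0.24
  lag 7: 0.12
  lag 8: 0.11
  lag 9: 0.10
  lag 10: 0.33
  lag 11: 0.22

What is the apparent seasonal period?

5

The largest autocorrelation is r_5 = 0.51, with a weaker echo at lag 10 (0.33); the remaining lags stay at or below 0.24.
The dominant spike at lag 5 indicates a seasonal period of 5.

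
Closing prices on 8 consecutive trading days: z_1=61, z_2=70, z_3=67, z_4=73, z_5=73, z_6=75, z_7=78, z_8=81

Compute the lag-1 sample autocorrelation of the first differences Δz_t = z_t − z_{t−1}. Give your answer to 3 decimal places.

-0.672

First differences Δz: 9, -3, 6, 0, 2, 3, 3
Mean of differences = 2.8571
Numerator Σ(Δz_t−Δz̄)(Δz_{t+1}−Δz̄) = -61.0204
Denominator Σ(Δz_t−Δz̄)² = 90.8571
r_1(Δz) = -61.0204 / 90.8571 = -0.672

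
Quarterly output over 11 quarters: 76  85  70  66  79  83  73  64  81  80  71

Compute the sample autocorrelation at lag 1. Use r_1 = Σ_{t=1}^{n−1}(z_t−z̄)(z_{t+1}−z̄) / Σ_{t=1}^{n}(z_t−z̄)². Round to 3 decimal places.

-0.104

Mean z̄ = (76 + 85 + 70 + 66 + 79 + 83 + 73 + 64 + 81 + 80 + 71)/11 = 75.2727
Numerator Σ_{t=1}^{10}(z_t−z̄)(z_{t+1}−z̄) = -50.7107
Denominator Σ(z_t−z̄)² = 488.1818
r_1 = -50.7107 / 488.1818 = -0.104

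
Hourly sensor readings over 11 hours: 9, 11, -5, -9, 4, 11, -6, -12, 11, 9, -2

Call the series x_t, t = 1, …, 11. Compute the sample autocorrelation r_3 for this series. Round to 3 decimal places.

Mean x̄ = (9 + 11 − 5 − 9 + 4 + 11 − 6 − 12 + 11 + 9 − 2)/11 = 1.9091
Numerator Σ_{t=1}^{8}(x_t−x̄)(x_{t+3}−x̄) = 16.9752
Denominator Σ(x_t−x̄)² = 790.9091
r_3 = 16.9752 / 790.9091 = 0.021

0.021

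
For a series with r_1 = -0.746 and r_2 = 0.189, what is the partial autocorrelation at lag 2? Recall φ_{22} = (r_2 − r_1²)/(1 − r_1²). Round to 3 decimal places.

φ_{22} = (r_2 − r_1²) / (1 − r_1²)
r_1² = (-0.746)² = 0.556516
Numerator = 0.189 − 0.5565 = -0.3675; denominator = 1 − 0.5565 = 0.4435
φ_{22} = -0.3675 / 0.4435 = -0.829

-0.829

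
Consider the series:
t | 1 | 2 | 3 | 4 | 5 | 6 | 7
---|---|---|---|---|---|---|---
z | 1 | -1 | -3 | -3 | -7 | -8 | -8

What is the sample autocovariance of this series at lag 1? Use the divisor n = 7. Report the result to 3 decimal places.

Mean z̄ = (1 − 1 − 3 − 3 − 7 − 8 − 8)/7 = -4.1429
Deviations: 5.1429, 3.1429, 1.1429, 1.1429, -2.8571, -3.8571, -3.8571
Σ_{t=1}^{6}(z_t−z̄)(z_{t+1}−z̄) = 43.6939
γ_1 = 43.6939 / 7 = 6.242

6.242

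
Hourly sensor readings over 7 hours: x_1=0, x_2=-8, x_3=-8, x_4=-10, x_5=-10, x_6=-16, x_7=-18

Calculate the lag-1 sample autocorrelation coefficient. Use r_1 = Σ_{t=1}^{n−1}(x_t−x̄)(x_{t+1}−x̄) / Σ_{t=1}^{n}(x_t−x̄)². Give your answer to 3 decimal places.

0.346

Mean x̄ = (0 − 8 − 8 − 10 − 10 − 16 − 18)/7 = -10.0000
Σ(x_t−x̄)(x_{t+1}−x̄) = (20.0000) + (4.0000) + (0.0000) + (0.0000) + (0.0000) + (48.0000) = 72.0000
Denominator Σ(x_t−x̄)² = 208.0000
r_1 = 72.0000 / 208.0000 = 0.346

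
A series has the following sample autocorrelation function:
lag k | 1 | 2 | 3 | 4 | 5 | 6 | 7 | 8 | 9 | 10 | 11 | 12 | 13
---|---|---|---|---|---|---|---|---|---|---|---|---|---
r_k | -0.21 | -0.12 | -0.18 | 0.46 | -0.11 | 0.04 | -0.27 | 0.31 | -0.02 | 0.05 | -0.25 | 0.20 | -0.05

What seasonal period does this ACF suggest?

4

The largest autocorrelation is r_4 = 0.46, with weaker echoes at lags 8 (0.31) and 12 (0.20); the remaining lags stay at or below 0.05.
The dominant spike at lag 4 indicates a seasonal period of 4.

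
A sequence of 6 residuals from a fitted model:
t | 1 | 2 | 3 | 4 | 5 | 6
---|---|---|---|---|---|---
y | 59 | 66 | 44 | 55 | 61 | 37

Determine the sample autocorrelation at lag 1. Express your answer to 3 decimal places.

-0.294

Mean ȳ = (59 + 66 + 44 + 55 + 61 + 37)/6 = 53.6667
Σ(y_t−ȳ)(y_{t+1}−ȳ) = (65.7778) + (-119.2222) + (-12.8889) + (9.7778) + (-122.2222) = -178.7778
Denominator Σ(y_t−ȳ)² = 607.3333
r_1 = -178.7778 / 607.3333 = -0.294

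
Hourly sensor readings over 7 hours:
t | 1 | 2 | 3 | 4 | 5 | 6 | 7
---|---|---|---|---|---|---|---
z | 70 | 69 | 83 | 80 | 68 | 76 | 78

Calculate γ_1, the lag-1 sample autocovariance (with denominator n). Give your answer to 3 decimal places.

-2.411

Mean z̄ = (70 + 69 + 83 + 80 + 68 + 76 + 78)/7 = 74.8571
Deviations: -4.8571, -5.8571, 8.1429, 5.1429, -6.8571, 1.1429, 3.1429
Σ_{t=1}^{6}(z_t−z̄)(z_{t+1}−z̄) = -16.8776
γ_1 = -16.8776 / 7 = -2.411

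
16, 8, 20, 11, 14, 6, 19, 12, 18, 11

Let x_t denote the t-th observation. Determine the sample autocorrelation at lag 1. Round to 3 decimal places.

-0.690

Mean x̄ = (16 + 8 + 20 + 11 + 14 + 6 + 19 + 12 + 18 + 11)/10 = 13.5000
Numerator Σ_{t=1}^{9}(x_t−x̄)(x_{t+1}−x̄) = -138.2500
Denominator Σ(x_t−x̄)² = 200.5000
r_1 = -138.2500 / 200.5000 = -0.690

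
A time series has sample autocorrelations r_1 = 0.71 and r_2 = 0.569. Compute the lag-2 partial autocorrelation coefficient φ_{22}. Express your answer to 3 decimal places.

0.131

φ_{22} = (r_2 − r_1²) / (1 − r_1²)
r_1² = (0.71)² = 0.5041
Numerator = 0.569 − 0.5041 = 0.0649; denominator = 1 − 0.5041 = 0.4959
φ_{22} = 0.0649 / 0.4959 = 0.131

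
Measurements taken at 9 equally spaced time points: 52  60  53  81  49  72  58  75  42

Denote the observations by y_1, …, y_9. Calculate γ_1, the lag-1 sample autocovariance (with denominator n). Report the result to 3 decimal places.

-93.364

Mean ȳ = (52 + 60 + 53 + 81 + 49 + 72 + 58 + 75 + 42)/9 = 60.2222
Σ_{t=1}^{8}(y_t−ȳ)(y_{t+1}−ȳ) = -840.2716
γ_1 = -840.2716 / 9 = -93.364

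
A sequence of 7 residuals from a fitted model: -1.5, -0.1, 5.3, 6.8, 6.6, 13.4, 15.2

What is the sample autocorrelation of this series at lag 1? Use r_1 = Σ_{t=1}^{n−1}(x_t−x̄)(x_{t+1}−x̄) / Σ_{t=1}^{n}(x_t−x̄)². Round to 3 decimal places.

0.521

Mean x̄ = (-1.5 − 0.1 + 5.3 + 6.8 + 6.6 + 13.4 + 15.2)/7 = 6.5286
Deviations from mean: -8.0286, -6.6286, -1.2286, 0.2714, 0.0714, 6.8714, 8.6714
Σ(x_t−x̄)(x_{t+1}−x̄) = (53.2180) + (8.1437) + (-0.3335) + (0.0194) + (0.4908) + (59.5851) = 121.1235
Denominator Σ(x_t−x̄)² = 232.3943
r_1 = 121.1235 / 232.3943 = 0.521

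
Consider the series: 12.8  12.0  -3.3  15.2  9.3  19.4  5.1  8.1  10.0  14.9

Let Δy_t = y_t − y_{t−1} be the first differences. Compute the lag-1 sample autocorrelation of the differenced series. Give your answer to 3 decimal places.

-0.641

First differences Δy: -0.8, -15.3, 18.5, -5.9, 10.1, -14.3, 3.0, 1.9, 4.9
Mean of differences = 0.2333
Numerator Σ(Δy_t−Δȳ)(Δy_{t+1}−Δȳ) = -611.4578
Denominator Σ(Δy_t−Δȳ)² = 954.4200
r_1(Δy) = -611.4578 / 954.4200 = -0.641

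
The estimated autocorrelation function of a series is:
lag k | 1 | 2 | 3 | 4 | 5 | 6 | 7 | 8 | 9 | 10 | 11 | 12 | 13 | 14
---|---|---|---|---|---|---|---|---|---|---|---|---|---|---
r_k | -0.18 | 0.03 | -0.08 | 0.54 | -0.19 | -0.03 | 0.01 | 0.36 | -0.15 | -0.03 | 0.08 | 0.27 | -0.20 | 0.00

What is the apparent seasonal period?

The largest autocorrelation is r_4 = 0.54, with weaker echoes at lags 8 (0.36) and 12 (0.27); the remaining lags stay at or below 0.08.
The dominant spike at lag 4 indicates a seasonal period of 4.

4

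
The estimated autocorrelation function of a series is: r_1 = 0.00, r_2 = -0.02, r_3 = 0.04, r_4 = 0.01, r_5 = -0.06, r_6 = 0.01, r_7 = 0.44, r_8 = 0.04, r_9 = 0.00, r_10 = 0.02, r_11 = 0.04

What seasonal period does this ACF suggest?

7

The largest autocorrelation is r_7 = 0.44; the remaining lags stay at or below 0.04.
The dominant spike at lag 7 indicates a seasonal period of 7.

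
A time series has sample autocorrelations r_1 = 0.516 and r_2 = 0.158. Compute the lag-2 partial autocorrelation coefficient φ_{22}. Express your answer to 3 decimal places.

-0.148

φ_{22} = (r_2 − r_1²) / (1 − r_1²)
r_1² = (0.516)² = 0.266256
Numerator = 0.158 − 0.2663 = -0.1083; denominator = 1 − 0.2663 = 0.7337
φ_{22} = -0.1083 / 0.7337 = -0.148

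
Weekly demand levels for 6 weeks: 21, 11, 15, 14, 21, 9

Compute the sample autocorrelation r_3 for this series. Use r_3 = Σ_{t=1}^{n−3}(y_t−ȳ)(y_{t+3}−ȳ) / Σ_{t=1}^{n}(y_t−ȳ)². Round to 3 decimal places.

Mean ȳ = (21 + 11 + 15 + 14 + 21 + 9)/6 = 15.1667
Deviations from mean: 5.8333, -4.1667, -0.1667, -1.1667, 5.8333, -6.1667
Σ(y_t−ȳ)(y_{t+3}−ȳ) = (-6.8056) + (-24.3056) + (1.0278) = -30.0833
Denominator Σ(y_t−ȳ)² = 124.8333
r_3 = -30.0833 / 124.8333 = -0.241

-0.241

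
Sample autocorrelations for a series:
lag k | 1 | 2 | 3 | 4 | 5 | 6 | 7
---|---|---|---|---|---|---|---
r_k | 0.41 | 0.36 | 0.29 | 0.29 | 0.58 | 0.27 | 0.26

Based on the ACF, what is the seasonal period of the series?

5

The largest autocorrelation is r_5 = 0.58; the remaining lags stay at or below 0.41. The elevated value at lag 1 (0.41), dropping to 0.36 at lag 2, reflects decaying short-term dependence rather than seasonality.
The dominant spike at lag 5 indicates a seasonal period of 5.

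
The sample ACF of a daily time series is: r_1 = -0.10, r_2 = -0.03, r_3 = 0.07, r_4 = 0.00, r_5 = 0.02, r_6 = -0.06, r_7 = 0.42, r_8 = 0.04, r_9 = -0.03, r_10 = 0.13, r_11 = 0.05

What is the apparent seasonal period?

The largest autocorrelation is r_7 = 0.42; the remaining lags stay at or below 0.13.
The dominant spike at lag 7 indicates a seasonal period of 7.

7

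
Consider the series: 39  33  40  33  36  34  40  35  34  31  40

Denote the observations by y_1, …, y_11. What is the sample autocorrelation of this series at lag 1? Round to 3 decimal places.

-0.493

Mean ȳ = (39 + 33 + 40 + 33 + 36 + 34 + 40 + 35 + 34 + 31 + 40)/11 = 35.9091
Numerator Σ_{t=1}^{10}(y_t−ȳ)(y_{t+1}−ȳ) = -53.7355
Denominator Σ(y_t−ȳ)² = 108.9091
r_1 = -53.7355 / 108.9091 = -0.493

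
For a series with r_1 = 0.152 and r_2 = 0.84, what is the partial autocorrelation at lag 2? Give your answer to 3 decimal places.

0.836

φ_{22} = (r_2 − r_1²) / (1 − r_1²)
r_1² = (0.152)² = 0.023104
Numerator = 0.84 − 0.0231 = 0.8169; denominator = 1 − 0.0231 = 0.9769
φ_{22} = 0.8169 / 0.9769 = 0.836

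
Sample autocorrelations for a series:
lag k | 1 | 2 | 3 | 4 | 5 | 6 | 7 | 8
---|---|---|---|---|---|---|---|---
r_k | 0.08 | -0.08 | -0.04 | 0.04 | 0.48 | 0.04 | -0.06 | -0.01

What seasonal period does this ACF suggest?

The largest autocorrelation is r_5 = 0.48; the remaining lags stay at or below 0.08.
The dominant spike at lag 5 indicates a seasonal period of 5.

5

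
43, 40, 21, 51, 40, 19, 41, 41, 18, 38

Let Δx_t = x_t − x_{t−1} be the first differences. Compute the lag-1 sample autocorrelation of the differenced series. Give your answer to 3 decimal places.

First differences Δx: -3, -19, 30, -11, -21, 22, 0, -23, 20
Mean of differences = -0.5556
Numerator Σ(Δx_t−Δx̄)(Δx_{t+1}−Δx̄) = -1546.5309
Denominator Σ(Δx_t−Δx̄)² = 3242.2222
r_1(Δx) = -1546.5309 / 3242.2222 = -0.477

-0.477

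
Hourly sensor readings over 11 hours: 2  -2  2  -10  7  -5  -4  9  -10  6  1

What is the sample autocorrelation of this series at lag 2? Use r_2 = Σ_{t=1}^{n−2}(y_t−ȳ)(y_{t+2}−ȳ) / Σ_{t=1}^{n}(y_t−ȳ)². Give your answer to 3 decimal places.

Mean ȳ = (2 − 2 + 2 − 10 + 7 − 5 − 4 + 9 − 10 + 6 + 1)/11 = -0.3636
Numerator Σ_{t=1}^{9}(y_t−ȳ)(y_{t+2}−ȳ) = 94.7355
Denominator Σ(y_t−ȳ)² = 418.5455
r_2 = 94.7355 / 418.5455 = 0.226

0.226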